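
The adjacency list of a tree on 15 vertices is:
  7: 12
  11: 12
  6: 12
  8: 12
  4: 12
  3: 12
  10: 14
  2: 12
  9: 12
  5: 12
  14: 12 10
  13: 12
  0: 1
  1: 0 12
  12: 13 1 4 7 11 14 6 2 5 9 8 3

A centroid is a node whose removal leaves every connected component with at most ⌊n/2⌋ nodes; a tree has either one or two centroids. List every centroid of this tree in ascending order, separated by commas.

Removing 12 splits the tree into components of sizes 2, 2, 1, 1, 1, 1, 1, 1, 1, 1, 1, 1; the largest is 2 ≤ ⌊15/2⌋ = 7.
No neighbour of 12 does as well, so 12 is the unique centroid.

12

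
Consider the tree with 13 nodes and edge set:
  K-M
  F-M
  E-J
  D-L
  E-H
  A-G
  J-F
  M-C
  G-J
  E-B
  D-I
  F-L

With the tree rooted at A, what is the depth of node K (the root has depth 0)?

5

A–G–J–F–M–K — 5 edges.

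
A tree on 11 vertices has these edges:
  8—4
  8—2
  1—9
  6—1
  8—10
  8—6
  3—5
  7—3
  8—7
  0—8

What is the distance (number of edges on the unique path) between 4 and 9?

Walking from 4: 4–8–6–1–9. Length 4.

4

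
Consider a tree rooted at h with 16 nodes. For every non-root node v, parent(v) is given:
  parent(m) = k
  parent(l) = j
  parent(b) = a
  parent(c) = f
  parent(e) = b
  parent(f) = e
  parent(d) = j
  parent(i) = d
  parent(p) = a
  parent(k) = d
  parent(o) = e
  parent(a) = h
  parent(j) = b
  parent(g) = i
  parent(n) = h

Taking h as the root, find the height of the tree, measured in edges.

6

The longest root-to-leaf path is h–a–b–j–d–k–m (6 edges).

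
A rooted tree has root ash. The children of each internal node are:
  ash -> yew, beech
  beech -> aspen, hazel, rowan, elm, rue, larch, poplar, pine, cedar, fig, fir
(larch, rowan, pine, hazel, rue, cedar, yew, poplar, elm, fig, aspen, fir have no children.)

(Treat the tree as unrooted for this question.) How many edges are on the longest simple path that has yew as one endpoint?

The node farthest from yew is hazel (cedar, fig, larch, pine, fir, rowan, elm, poplar, aspen, rue also at distance 3), via yew–ash–beech–hazel — 3 edges.

3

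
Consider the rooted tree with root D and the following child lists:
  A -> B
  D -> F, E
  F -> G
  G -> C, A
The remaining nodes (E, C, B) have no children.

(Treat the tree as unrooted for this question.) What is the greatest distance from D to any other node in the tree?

4

Distances from D peak at 4, attained at B.
D – F – G – A – B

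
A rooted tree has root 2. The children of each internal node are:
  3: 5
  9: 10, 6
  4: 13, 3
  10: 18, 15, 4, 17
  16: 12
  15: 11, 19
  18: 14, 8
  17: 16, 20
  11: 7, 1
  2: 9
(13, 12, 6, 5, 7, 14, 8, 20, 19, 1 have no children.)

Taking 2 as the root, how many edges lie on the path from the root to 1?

Climbing from 1 to the root: 1–11–15–10–9–2. That's 5 steps.

5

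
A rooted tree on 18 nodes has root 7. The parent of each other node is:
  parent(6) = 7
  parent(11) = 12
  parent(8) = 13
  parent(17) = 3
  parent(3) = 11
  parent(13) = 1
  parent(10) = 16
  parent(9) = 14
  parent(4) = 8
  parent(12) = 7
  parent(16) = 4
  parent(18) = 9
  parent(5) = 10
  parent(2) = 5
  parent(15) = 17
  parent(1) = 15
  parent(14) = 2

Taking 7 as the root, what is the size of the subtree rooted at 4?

Descendants of 4 (including itself): 4, 16, 10, 5, 2, 14, 9, 18. That's 8.

8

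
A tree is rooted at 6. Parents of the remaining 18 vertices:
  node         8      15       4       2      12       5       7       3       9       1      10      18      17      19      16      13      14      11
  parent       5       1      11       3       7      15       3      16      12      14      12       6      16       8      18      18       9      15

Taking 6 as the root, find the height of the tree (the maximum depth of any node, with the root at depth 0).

12

The longest root-to-leaf path is 6-18-16-3-7-12-9-14-1-15-5-8-19 (12 edges).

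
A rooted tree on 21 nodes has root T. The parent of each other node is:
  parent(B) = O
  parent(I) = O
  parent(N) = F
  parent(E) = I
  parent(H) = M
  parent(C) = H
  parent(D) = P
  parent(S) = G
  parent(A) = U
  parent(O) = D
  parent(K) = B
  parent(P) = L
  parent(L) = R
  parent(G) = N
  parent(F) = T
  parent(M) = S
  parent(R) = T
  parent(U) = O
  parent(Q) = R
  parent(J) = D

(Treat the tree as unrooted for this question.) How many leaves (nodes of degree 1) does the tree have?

6

The leaves are A, C, E, J, K, Q.
That is 6 leaves.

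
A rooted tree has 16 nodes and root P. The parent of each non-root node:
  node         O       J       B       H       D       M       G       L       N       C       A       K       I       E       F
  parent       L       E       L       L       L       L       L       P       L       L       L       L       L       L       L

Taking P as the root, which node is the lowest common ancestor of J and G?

J's ancestor chain is J, E, L, P and G's is G, L, P; they first meet at L.

L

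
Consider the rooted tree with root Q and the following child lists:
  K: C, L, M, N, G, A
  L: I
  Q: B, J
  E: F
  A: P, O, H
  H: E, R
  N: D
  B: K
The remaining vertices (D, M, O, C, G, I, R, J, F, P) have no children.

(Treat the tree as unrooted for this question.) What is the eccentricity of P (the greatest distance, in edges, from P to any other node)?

Distances from P peak at 5, attained at J.
P – A – K – B – Q – J

5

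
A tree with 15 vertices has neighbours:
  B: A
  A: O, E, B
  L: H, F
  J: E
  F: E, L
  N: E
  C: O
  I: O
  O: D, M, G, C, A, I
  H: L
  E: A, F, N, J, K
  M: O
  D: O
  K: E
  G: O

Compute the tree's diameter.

6

A longest path is G - O - A - E - F - L - H, with 6 edges.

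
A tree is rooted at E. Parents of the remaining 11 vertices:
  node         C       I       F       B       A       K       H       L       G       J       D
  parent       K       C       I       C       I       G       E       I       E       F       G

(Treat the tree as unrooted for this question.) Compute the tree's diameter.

7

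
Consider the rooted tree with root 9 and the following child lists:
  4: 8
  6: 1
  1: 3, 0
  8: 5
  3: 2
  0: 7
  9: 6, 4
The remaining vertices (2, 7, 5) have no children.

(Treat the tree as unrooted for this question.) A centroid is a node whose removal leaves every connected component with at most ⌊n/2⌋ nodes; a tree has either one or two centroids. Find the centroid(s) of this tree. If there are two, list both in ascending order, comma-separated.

Removing 6 splits the tree into components of sizes 5, 4; the largest is 5 ≤ ⌊10/2⌋ = 5.
Its neighbour 1 also leaves a largest component of size 5, so both are centroids.

1, 6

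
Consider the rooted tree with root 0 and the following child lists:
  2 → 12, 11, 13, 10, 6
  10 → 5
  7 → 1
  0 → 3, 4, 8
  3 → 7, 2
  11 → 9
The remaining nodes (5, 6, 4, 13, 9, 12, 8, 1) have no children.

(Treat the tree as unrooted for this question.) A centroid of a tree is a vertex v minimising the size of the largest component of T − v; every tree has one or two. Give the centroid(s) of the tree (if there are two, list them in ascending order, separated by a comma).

2

Delete 2: the remaining components have sizes 6, 2, 2, 1, 1, 1. Max 6 ≤ 7, so 2 is a centroid.
Every other node leaves some component of size > 7, so the centroid is unique.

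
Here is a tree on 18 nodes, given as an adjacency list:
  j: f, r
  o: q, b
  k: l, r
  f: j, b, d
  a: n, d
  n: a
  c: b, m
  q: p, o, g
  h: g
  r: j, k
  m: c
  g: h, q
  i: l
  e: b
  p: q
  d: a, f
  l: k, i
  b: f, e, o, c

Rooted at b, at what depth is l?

b–f–j–r–k–l — 5 edges.

5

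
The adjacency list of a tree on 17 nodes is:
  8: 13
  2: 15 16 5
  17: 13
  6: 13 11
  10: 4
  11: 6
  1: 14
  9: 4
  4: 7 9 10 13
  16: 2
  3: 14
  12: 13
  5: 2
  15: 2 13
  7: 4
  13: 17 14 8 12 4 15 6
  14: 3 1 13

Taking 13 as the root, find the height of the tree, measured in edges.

The longest root-to-leaf path is 13 → 15 → 2 → 16 (3 edges).

3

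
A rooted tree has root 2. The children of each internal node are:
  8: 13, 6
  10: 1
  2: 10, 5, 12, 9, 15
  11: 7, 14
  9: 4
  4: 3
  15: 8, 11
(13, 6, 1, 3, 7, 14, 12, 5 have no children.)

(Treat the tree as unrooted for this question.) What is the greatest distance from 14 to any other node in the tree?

Distances from 14 peak at 6, attained at 3.
14 – 11 – 15 – 2 – 9 – 4 – 3

6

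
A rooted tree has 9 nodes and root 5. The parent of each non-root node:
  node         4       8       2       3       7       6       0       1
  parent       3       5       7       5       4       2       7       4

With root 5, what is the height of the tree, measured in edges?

5

6 sits deepest: 5–3–4–7–2–6 — 5 edges from the root.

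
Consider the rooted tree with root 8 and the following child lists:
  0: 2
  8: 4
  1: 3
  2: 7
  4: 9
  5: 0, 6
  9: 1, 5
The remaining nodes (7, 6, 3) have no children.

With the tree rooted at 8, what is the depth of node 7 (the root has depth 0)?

Climbing from 7 to the root: 7 – 2 – 0 – 5 – 9 – 4 – 8. That's 6 steps.

6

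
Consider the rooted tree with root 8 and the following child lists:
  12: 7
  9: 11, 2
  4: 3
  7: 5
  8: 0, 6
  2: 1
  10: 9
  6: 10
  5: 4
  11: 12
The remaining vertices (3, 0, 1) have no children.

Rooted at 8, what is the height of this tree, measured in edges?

A deepest node is 3, reached by 8 – 6 – 10 – 9 – 11 – 12 – 7 – 5 – 4 – 3.
That path has 9 edges, so the height is 9.

9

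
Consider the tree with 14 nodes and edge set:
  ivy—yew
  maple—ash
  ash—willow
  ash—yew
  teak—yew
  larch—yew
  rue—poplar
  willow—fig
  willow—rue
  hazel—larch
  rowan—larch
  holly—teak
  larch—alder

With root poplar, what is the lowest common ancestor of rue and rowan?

rue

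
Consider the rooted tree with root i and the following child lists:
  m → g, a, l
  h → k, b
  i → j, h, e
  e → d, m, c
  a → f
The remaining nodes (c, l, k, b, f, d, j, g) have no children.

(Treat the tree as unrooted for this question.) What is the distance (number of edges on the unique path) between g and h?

4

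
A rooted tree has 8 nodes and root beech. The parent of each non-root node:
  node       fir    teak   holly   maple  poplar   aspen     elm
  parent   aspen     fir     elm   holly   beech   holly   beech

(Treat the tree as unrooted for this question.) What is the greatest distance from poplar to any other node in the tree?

6

Distances from poplar peak at 6, attained at teak.
poplar – beech – elm – holly – aspen – fir – teak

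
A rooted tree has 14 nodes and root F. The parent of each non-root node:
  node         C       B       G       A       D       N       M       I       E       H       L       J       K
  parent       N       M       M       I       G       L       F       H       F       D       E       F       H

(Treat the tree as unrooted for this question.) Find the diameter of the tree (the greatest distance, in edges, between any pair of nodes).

10

Starting from C, a farthest node is A at distance 10.
One longest path: C-N-L-E-F-M-G-D-H-I-A.
So the diameter is 10.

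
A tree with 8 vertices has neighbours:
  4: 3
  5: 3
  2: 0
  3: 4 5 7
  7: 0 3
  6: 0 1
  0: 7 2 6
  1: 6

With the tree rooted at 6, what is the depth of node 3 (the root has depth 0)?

Path from 6 to 3: 6–0–7–3, which has 3 edges.

3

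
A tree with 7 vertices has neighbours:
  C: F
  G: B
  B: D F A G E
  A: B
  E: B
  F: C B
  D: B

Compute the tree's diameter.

BFS from C reaches E last, at distance 3; BFS from E confirms no node is farther.
Path: C–F–B–E.

3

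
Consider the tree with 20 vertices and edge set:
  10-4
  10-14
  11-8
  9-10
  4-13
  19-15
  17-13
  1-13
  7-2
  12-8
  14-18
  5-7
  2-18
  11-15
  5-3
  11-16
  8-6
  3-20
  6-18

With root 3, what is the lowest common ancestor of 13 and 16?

Path 13→root: 13 4 10 14 18 2 7 5 3; path 16→root: 16 11 8 6 18 2 7 5 3.
First common node: 18.

18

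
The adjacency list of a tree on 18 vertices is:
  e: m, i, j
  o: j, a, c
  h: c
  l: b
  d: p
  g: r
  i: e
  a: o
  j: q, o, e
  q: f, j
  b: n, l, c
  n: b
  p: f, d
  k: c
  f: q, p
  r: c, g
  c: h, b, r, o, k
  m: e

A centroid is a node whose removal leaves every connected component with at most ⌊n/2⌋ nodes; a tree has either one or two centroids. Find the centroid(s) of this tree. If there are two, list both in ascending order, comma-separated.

Removing o splits the tree into components of sizes 8, 8, 1; the largest is 8 ≤ ⌊18/2⌋ = 9.
Every other node leaves some component of size > 9, so the centroid is unique.

o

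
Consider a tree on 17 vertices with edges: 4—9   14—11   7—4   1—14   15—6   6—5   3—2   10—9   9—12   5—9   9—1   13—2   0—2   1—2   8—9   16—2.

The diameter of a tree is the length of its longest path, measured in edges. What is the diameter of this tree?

6

BFS from 15 reaches 16 last, at distance 6; BFS from 16 confirms no node is farther.
Path: 15–6–5–9–1–2–16.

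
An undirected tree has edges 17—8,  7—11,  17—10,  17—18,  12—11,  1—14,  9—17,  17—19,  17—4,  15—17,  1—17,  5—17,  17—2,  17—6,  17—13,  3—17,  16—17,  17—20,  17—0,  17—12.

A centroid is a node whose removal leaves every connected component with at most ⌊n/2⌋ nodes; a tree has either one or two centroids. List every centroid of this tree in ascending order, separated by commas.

17

Delete 17: the remaining components have sizes 3, 2, 1, 1, 1, 1, 1, 1, 1, 1, 1, 1, 1, 1, 1, 1, 1. Max 3 ≤ 10, so 17 is a centroid.
No neighbour of 17 does as well, so 17 is the unique centroid.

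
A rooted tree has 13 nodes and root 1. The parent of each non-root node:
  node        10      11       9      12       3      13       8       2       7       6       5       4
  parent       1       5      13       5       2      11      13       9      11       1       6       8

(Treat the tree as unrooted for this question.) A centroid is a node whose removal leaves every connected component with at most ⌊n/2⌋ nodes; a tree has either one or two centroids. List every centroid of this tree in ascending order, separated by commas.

11

Removing 11 splits the tree into components of sizes 6, 5, 1; the largest is 6 ≤ ⌊13/2⌋ = 6.
Every other node leaves some component of size > 6, so the centroid is unique.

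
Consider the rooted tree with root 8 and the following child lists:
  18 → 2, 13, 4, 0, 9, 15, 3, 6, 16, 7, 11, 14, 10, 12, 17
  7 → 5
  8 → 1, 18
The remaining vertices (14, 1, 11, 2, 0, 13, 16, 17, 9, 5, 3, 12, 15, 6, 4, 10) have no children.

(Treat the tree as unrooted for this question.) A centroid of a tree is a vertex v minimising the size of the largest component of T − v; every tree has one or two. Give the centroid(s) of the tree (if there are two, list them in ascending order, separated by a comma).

18

Removing 18 splits the tree into components of sizes 2, 2, 1, 1, 1, 1, 1, 1, 1, 1, 1, 1, 1, 1, 1, 1; the largest is 2 ≤ ⌊19/2⌋ = 9.
No neighbour of 18 does as well, so 18 is the unique centroid.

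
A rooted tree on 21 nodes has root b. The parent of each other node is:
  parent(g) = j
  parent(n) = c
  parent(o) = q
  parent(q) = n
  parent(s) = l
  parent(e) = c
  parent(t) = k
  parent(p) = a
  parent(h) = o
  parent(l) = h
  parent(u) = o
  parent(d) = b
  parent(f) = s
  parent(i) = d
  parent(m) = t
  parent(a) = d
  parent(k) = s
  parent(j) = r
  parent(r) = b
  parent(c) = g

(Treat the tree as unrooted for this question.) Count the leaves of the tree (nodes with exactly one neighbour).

6

Exactly 6 nodes have a single neighbour: e, f, i, m, p, u.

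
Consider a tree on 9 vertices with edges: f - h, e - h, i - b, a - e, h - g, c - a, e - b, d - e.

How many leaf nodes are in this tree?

Exactly 5 nodes have a single neighbour: c, d, f, g, i.

5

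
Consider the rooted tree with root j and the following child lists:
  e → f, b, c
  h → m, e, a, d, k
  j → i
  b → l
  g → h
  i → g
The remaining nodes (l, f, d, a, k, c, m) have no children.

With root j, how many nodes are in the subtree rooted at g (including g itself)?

11

The subtree rooted at g contains: g, h, e, m, k, a, d, f, c, b, l — 11 nodes.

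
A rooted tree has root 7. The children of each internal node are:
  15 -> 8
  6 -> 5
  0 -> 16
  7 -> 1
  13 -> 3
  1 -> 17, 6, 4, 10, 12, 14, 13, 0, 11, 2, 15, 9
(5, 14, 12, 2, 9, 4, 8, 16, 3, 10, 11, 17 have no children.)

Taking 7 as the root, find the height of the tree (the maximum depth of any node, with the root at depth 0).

3

3 sits deepest: 7-1-13-3 — 3 edges from the root.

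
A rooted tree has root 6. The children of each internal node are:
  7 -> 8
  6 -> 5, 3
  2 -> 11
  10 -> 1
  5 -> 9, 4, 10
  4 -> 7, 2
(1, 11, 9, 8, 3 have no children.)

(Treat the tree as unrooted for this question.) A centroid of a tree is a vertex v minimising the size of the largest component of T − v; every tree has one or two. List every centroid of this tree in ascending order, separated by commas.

Delete 5: the remaining components have sizes 5, 2, 2, 1. Max 5 ≤ 5, so 5 is a centroid.
No neighbour of 5 does as well, so 5 is the unique centroid.

5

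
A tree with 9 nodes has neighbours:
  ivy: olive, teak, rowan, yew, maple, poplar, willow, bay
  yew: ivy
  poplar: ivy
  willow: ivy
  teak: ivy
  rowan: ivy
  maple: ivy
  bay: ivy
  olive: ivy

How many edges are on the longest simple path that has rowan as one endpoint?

A farthest node from rowan is poplar (maple, teak, olive, bay, willow, yew also at distance 2).
The path rowan-ivy-poplar has 2 edges.

2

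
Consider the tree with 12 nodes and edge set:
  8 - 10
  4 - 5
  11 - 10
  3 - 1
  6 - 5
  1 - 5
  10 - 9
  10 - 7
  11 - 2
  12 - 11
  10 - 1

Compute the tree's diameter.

5

A longest path is 4 – 5 – 1 – 10 – 11 – 12, with 5 edges.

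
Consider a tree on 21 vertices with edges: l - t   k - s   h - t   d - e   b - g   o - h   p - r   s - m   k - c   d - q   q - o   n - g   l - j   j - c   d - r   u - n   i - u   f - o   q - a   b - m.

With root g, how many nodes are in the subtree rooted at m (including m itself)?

The subtree rooted at m contains: m, s, k, c, j, l, t, h, o, q, f, d, a, r, e, p — 16 nodes.

16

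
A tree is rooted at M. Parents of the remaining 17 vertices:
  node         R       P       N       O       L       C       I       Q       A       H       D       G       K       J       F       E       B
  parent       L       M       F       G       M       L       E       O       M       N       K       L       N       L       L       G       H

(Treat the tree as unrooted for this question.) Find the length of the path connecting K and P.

5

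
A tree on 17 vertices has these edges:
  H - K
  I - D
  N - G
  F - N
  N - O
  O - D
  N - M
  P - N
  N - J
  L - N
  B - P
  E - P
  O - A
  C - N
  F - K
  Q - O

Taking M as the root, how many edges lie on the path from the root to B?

M–N–P–B — 3 edges.

3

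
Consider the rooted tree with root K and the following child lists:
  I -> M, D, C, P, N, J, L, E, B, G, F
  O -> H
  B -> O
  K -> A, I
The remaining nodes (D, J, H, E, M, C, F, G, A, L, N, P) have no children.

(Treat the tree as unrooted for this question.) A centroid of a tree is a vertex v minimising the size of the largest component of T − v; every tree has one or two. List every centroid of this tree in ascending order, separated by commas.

Delete I: the remaining components have sizes 3, 2, 1, 1, 1, 1, 1, 1, 1, 1, 1, 1. Max 3 ≤ 8, so I is a centroid.
No neighbour of I does as well, so I is the unique centroid.

I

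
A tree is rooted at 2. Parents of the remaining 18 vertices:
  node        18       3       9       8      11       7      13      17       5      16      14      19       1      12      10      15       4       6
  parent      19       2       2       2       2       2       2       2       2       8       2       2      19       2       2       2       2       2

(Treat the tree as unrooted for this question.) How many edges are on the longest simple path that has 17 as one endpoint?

3

Distances from 17 peak at 3, attained at 16 (1, 18 also at distance 3).
17 – 2 – 8 – 16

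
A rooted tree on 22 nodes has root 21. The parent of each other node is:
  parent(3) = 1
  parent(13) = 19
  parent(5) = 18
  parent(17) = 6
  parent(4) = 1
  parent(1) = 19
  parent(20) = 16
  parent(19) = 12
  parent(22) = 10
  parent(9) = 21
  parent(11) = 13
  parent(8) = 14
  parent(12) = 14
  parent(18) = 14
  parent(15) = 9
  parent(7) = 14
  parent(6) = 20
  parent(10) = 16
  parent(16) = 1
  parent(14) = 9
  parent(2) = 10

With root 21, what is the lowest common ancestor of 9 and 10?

9's ancestor chain is 9, 21 and 10's is 10, 16, 1, 19, 12, 14, 9, 21; they first meet at 9.

9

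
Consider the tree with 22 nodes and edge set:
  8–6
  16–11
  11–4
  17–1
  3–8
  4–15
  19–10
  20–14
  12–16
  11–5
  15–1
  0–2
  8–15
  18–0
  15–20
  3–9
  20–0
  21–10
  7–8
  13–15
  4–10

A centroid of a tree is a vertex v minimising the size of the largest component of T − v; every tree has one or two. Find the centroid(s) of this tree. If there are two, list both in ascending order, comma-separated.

15

Delete 15: the remaining components have sizes 8, 5, 5, 2, 1. Max 8 ≤ 11, so 15 is a centroid.
No neighbour of 15 does as well, so 15 is the unique centroid.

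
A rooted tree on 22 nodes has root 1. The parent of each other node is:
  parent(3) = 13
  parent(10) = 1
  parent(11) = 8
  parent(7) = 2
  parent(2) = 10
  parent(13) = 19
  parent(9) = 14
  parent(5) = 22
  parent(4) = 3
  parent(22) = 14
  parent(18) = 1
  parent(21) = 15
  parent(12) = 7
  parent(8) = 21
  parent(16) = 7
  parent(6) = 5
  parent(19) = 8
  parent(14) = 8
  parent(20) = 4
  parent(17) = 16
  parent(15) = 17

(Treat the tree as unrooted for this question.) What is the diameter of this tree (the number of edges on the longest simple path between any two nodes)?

BFS from 18 reaches 20 last, at distance 14; BFS from 20 confirms no node is farther.
Path: 18 - 1 - 10 - 2 - 7 - 16 - 17 - 15 - 21 - 8 - 19 - 13 - 3 - 4 - 20.

14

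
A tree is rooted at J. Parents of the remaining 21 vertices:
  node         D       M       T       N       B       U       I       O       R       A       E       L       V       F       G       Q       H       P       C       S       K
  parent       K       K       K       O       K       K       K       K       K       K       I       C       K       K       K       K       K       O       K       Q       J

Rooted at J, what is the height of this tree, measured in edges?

A deepest node is S, reached by J – K – Q – S.
That path has 3 edges, so the height is 3.

3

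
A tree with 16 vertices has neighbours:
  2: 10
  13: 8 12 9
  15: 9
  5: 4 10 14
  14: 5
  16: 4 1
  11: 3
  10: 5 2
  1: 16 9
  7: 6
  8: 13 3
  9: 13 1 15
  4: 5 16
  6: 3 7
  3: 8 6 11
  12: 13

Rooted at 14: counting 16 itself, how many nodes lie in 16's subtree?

11

Descendants of 16 (including itself): 16, 1, 9, 15, 13, 12, 8, 3, 6, 11, 7. That's 11.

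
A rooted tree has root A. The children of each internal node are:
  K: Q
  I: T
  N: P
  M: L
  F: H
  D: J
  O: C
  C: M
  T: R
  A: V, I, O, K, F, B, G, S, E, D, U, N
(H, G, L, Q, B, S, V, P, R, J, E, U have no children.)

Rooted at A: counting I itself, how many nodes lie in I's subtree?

The subtree rooted at I contains: I, T, R — 3 nodes.

3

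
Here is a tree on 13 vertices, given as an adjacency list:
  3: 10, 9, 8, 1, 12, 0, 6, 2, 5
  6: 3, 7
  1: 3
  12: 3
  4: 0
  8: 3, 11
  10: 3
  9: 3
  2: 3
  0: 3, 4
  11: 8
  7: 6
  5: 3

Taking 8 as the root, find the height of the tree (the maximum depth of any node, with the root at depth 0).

The longest root-to-leaf path is 8 – 3 – 0 – 4 (3 edges).

3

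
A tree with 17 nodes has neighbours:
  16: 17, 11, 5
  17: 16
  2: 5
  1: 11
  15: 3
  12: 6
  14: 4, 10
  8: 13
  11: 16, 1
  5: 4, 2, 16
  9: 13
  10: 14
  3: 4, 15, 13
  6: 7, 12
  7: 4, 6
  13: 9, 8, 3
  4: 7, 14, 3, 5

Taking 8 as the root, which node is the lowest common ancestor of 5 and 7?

Path 5→root: 5 4 3 13 8; path 7→root: 7 4 3 13 8.
First common node: 4.

4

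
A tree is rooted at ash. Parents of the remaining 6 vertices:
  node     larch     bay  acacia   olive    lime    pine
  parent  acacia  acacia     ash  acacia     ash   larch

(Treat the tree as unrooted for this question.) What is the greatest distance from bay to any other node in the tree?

3

Distances from bay peak at 3, attained at pine (lime also at distance 3).
bay–acacia–larch–pine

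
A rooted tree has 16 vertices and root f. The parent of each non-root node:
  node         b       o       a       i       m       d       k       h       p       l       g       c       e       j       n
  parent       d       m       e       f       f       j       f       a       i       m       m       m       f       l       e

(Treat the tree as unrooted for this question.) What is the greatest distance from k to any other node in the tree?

Distances from k peak at 6, attained at b.
k-f-m-l-j-d-b

6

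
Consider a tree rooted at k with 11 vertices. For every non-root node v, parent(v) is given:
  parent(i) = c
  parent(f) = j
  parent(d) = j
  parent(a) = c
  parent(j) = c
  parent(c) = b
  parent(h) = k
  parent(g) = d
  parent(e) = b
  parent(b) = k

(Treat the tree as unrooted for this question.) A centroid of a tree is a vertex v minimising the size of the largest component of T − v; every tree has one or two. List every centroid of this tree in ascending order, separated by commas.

c

Removing c splits the tree into components of sizes 4, 4, 1, 1; the largest is 4 ≤ ⌊11/2⌋ = 5.
Every other node leaves some component of size > 5, so the centroid is unique.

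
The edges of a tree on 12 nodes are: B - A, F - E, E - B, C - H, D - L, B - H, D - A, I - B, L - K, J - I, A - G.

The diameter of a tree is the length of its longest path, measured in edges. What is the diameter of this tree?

A longest path is J – I – B – A – D – L – K, with 6 edges.

6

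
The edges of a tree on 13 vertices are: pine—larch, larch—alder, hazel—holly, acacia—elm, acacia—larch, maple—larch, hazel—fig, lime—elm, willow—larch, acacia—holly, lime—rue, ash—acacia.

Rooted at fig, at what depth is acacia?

3

fig → hazel → holly → acacia — 3 edges.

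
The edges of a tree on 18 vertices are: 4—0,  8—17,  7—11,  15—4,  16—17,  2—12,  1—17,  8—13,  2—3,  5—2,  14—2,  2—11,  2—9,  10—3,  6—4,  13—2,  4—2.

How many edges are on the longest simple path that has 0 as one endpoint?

6

Distances from 0 peak at 6, attained at 1 (16 also at distance 6).
0–4–2–13–8–17–1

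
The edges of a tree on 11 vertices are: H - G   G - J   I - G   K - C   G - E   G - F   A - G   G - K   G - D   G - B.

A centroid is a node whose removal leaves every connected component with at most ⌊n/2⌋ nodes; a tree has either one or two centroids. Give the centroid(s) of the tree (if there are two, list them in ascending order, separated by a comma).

If G is removed the pieces have sizes 2, 1, 1, 1, 1, 1, 1, 1, 1, all ≤ ⌊11/2⌋ = 5.
Every other node leaves some component of size > 5, so the centroid is unique.

G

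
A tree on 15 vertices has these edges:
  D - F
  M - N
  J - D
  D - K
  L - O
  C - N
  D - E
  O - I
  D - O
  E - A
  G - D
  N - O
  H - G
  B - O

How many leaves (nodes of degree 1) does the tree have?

10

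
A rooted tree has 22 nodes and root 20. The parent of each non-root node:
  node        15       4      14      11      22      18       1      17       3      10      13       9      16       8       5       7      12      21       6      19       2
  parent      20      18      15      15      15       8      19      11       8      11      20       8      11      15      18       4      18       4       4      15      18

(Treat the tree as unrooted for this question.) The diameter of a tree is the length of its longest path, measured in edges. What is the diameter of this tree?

6

BFS from 7 reaches 16 last, at distance 6; BFS from 16 confirms no node is farther.
Path: 7–4–18–8–15–11–16.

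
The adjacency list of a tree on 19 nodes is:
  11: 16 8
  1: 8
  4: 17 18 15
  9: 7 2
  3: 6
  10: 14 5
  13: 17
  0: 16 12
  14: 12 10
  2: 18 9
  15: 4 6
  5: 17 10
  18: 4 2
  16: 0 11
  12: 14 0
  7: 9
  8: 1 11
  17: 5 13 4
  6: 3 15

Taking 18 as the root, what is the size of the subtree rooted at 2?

3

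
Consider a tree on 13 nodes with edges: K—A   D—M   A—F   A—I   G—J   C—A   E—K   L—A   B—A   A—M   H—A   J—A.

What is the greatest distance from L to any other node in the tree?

A farthest node from L is D (E, G also at distance 3).
The path L–A–M–D has 3 edges.

3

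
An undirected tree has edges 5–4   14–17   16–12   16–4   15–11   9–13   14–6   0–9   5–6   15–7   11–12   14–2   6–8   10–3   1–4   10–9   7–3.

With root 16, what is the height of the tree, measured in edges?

A deepest node is 13, reached by 16-12-11-15-7-3-10-9-13.
That path has 8 edges, so the height is 8.

8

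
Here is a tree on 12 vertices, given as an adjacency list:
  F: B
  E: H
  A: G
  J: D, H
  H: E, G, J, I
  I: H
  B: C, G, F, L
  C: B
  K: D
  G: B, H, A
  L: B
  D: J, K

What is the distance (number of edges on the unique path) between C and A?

3

Walking from C: C–B–G–A. Length 3.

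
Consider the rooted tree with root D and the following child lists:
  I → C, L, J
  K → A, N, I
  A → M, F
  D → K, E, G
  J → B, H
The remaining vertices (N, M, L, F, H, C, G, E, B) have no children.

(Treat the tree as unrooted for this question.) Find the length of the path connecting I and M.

Walking from I: I – K – A – M. Length 3.

3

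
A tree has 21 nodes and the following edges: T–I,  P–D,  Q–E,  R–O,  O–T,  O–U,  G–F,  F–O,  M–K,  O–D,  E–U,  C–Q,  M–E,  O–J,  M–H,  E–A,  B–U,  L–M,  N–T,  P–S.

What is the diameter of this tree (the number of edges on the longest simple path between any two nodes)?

7

Starting from H, a farthest node is S at distance 7.
One longest path: H-M-E-U-O-D-P-S.
So the diameter is 7.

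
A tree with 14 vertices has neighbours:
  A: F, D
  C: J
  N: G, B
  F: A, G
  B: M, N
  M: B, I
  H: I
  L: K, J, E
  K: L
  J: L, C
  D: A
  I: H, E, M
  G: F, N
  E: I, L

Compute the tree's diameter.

11

A longest path is D – A – F – G – N – B – M – I – E – L – J – C, with 11 edges.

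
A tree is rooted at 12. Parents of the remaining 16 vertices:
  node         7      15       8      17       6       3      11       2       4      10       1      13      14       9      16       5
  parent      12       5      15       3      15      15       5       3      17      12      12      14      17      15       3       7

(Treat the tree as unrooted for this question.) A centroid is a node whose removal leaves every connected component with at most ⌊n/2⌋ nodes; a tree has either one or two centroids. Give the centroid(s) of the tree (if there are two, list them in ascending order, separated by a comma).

15

If 15 is removed the pieces have sizes 7, 6, 1, 1, 1, all ≤ ⌊17/2⌋ = 8.
No neighbour of 15 does as well, so 15 is the unique centroid.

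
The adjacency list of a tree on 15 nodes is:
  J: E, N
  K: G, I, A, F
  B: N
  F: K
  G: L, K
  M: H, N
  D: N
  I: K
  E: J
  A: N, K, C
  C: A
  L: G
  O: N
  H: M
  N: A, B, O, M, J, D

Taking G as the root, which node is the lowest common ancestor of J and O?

Ancestors of J (toward the root): J, N, A, K, G.
Ancestors of O: O, N, A, K, G.
The deepest node appearing in both lists is N.

N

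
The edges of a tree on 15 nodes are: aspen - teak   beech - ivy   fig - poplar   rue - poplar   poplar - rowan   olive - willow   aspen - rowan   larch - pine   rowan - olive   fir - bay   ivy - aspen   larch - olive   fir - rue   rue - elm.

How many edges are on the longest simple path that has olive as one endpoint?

5

Distances from olive peak at 5, attained at bay.
olive–rowan–poplar–rue–fir–bay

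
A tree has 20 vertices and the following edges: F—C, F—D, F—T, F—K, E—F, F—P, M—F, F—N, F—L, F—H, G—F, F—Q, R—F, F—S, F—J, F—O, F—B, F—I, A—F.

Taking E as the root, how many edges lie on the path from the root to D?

2

E – F – D — 2 edges.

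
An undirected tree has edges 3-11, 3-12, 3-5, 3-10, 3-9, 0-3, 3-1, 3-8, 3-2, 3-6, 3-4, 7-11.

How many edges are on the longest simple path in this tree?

BFS from 7 reaches 9 last, at distance 3; BFS from 9 confirms no node is farther.
Path: 7 – 11 – 3 – 9.

3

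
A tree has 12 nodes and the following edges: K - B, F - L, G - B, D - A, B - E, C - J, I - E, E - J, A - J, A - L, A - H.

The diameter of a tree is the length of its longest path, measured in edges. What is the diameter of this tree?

6

Starting from F, a farthest node is K at distance 6.
One longest path: F-L-A-J-E-B-K.
So the diameter is 6.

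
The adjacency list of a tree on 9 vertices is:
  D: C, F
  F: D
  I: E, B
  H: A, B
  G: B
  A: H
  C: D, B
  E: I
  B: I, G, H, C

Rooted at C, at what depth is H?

2

C → B → H — 2 edges.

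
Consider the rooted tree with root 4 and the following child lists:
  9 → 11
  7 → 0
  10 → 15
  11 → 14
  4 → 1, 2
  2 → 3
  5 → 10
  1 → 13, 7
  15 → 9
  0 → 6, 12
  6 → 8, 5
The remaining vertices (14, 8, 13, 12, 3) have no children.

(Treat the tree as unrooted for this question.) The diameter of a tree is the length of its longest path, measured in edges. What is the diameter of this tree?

Starting from 14, a farthest node is 3 at distance 12.
One longest path: 14–11–9–15–10–5–6–0–7–1–4–2–3.
So the diameter is 12.

12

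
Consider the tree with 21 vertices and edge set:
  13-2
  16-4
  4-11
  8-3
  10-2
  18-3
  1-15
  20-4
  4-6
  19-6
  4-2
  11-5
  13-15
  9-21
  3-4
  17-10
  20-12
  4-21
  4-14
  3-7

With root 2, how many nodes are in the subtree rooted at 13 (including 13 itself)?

3

Descendants of 13 (including itself): 13, 15, 1. That's 3.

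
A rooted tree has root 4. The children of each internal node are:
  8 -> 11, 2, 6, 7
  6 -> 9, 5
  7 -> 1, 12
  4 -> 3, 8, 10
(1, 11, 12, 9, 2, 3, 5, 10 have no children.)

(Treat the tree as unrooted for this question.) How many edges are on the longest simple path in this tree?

4

A longest path is 5 – 6 – 8 – 7 – 12, with 4 edges.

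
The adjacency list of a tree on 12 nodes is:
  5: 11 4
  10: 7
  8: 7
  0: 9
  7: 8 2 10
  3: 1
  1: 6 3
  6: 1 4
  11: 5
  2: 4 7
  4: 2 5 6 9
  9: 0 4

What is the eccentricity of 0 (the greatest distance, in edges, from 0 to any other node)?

5

Distances from 0 peak at 5, attained at 3 (10, 8 also at distance 5).
0 – 9 – 4 – 6 – 1 – 3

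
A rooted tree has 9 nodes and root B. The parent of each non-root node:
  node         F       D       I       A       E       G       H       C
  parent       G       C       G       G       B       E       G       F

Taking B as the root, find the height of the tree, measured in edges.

D sits deepest: B → E → G → F → C → D — 5 edges from the root.

5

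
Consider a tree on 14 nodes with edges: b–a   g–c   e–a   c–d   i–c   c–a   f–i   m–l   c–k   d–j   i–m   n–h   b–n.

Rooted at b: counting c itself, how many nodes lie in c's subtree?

c's subtree: {c, i, d, g, k, m, f, j, l}, size 9.

9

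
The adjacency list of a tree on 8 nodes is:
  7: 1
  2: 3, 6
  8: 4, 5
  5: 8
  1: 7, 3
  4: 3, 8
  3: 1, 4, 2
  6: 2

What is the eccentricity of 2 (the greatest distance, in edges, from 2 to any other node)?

4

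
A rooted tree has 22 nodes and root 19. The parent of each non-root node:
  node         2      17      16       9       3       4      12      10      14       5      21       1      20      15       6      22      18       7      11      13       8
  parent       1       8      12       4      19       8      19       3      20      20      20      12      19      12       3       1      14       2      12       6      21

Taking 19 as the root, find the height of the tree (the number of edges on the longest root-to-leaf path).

5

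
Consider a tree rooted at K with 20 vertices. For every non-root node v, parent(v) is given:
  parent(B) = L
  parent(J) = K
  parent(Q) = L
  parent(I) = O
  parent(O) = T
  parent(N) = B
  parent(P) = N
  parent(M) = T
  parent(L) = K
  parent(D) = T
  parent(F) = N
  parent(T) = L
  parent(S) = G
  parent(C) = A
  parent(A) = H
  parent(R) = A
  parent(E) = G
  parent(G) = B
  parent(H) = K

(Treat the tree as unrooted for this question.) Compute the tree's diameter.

7

Starting from R, a farthest node is S at distance 7.
One longest path: R – A – H – K – L – B – G – S.
So the diameter is 7.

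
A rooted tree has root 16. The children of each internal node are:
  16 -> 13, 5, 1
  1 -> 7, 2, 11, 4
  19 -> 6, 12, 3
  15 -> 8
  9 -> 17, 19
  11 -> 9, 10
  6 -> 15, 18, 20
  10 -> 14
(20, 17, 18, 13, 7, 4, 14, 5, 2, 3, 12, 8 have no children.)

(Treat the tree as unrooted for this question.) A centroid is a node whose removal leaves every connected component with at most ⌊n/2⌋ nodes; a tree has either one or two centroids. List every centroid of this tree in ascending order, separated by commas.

If 9 is removed the pieces have sizes 10, 8, 1, all ≤ ⌊20/2⌋ = 10.
Its neighbour 11 also leaves a largest component of size 10, so both are centroids.

9, 11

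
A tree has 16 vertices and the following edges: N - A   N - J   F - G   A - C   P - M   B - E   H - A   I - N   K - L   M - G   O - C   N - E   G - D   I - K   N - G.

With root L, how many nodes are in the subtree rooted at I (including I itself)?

14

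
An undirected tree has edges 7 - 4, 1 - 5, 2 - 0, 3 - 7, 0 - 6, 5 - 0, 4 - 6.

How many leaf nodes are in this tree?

Degree-1 nodes: 1, 2, 3 — 3 of them.

3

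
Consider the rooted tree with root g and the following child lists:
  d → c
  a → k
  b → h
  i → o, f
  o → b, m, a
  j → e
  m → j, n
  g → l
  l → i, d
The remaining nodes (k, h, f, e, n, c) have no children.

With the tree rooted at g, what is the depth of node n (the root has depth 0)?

Climbing from n to the root: n → m → o → i → l → g. That's 5 steps.

5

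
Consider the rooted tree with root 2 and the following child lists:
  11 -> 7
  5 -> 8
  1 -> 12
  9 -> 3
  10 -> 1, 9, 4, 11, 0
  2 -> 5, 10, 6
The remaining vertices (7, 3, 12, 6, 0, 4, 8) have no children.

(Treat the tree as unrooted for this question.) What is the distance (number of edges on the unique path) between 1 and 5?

3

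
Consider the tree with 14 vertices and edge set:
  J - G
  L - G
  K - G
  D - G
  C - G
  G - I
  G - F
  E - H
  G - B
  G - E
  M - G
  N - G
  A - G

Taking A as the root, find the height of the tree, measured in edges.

A deepest node is H, reached by A-G-E-H.
That path has 3 edges, so the height is 3.

3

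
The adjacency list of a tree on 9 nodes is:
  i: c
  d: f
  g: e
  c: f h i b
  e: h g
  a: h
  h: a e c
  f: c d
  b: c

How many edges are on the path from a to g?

Walking from a: a - h - e - g. Length 3.

3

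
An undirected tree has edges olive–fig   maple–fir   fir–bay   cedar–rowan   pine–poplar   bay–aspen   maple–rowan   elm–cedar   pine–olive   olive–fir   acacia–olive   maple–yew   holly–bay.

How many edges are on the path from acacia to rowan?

Walking from acacia: acacia – olive – fir – maple – rowan. Length 4.

4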